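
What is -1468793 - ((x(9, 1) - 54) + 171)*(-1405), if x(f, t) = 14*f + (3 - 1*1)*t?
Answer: -1124568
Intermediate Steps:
x(f, t) = 2*t + 14*f (x(f, t) = 14*f + (3 - 1)*t = 14*f + 2*t = 2*t + 14*f)
-1468793 - ((x(9, 1) - 54) + 171)*(-1405) = -1468793 - (((2*1 + 14*9) - 54) + 171)*(-1405) = -1468793 - (((2 + 126) - 54) + 171)*(-1405) = -1468793 - ((128 - 54) + 171)*(-1405) = -1468793 - (74 + 171)*(-1405) = -1468793 - 245*(-1405) = -1468793 - 1*(-344225) = -1468793 + 344225 = -1124568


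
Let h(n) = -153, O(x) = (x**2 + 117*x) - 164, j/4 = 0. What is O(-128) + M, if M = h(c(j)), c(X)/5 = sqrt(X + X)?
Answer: 1091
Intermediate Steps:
j = 0 (j = 4*0 = 0)
c(X) = 5*sqrt(2)*sqrt(X) (c(X) = 5*sqrt(X + X) = 5*sqrt(2*X) = 5*(sqrt(2)*sqrt(X)) = 5*sqrt(2)*sqrt(X))
O(x) = -164 + x**2 + 117*x
M = -153
O(-128) + M = (-164 + (-128)**2 + 117*(-128)) - 153 = (-164 + 16384 - 14976) - 153 = 1244 - 153 = 1091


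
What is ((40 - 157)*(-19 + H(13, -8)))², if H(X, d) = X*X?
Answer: 308002500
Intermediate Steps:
H(X, d) = X²
((40 - 157)*(-19 + H(13, -8)))² = ((40 - 157)*(-19 + 13²))² = (-117*(-19 + 169))² = (-117*150)² = (-17550)² = 308002500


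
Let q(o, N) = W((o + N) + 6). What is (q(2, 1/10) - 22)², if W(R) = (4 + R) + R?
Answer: 81/25 ≈ 3.2400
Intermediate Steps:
W(R) = 4 + 2*R
q(o, N) = 16 + 2*N + 2*o (q(o, N) = 4 + 2*((o + N) + 6) = 4 + 2*((N + o) + 6) = 4 + 2*(6 + N + o) = 4 + (12 + 2*N + 2*o) = 16 + 2*N + 2*o)
(q(2, 1/10) - 22)² = ((16 + 2*(1/10) + 2*2) - 22)² = ((16 + 2*(1*(⅒)) + 4) - 22)² = ((16 + 2*(⅒) + 4) - 22)² = ((16 + ⅕ + 4) - 22)² = (101/5 - 22)² = (-9/5)² = 81/25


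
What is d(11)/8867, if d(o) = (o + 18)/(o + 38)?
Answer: 29/434483 ≈ 6.6746e-5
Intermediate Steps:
d(o) = (18 + o)/(38 + o)
d(11)/8867 = ((18 + 11)/(38 + 11))/8867 = (29/49)*(1/8867) = 29/434483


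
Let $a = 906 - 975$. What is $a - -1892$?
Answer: $1823$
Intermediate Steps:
$a = -69$
$a - -1892 = -69 - -1892 = -69 + 1892 = 1823$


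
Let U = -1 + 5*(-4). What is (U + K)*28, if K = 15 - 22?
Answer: -784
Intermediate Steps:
K = -7
U = -21 (U = -1 - 20 = -21)
(U + K)*28 = (-21 - 7)*28 = -28*28 = -784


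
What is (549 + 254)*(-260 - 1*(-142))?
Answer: -94754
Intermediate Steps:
(549 + 254)*(-260 - 1*(-142)) = 803*(-260 + 142) = 803*(-118) = -94754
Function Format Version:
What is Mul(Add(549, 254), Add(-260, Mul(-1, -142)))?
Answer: -94754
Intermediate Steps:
Mul(Add(549, 254), Add(-260, Mul(-1, -142))) = Mul(803, Add(-260, 142)) = Mul(803, -118) = -94754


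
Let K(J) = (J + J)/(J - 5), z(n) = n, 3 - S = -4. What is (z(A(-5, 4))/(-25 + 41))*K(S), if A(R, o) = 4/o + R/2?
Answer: -21/32 ≈ -0.65625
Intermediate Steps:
S = 7 (S = 3 - 1*(-4) = 3 + 4 = 7)
A(R, o) = R/2 + 4/o (A(R, o) = 4/o + R*(1/2) = 4/o + R/2 = R/2 + 4/o)
K(J) = 2*J/(-5 + J) (K(J) = (2*J)/(-5 + J) = 2*J/(-5 + J))
(z(A(-5, 4))/(-25 + 41))*K(S) = (((1/2)*(-5) + 4/4)/(-25 + 41))*(2*7/(-5 + 7)) = ((-5/2 + 4*(1/4))/16)*(2*7/2) = ((-5/2 + 1)*(1/16))*(2*7*(1/2)) = -3/2*1/16*7 = -3/32*7 = -21/32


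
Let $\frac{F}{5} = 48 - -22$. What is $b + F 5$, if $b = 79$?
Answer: $1829$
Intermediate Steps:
$F = 350$ ($F = 5 \left(48 - -22\right) = 5 \left(48 + 22\right) = 5 \cdot 70 = 350$)
$b + F 5 = 79 + 350 \cdot 5 = 79 + 1750 = 1829$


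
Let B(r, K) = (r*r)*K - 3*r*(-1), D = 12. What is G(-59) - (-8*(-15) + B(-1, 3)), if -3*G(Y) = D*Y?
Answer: 116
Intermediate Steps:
B(r, K) = 3*r + K*r² (B(r, K) = r²*K + 3*r = K*r² + 3*r = 3*r + K*r²)
G(Y) = -4*Y
G(-59) - (-8*(-15) + B(-1, 3)) = -4*(-59) - (-8*(-15) - (3 + 3*(-1))) = 236 - (120 - (3 - 3)) = 236 - (120 - 1*0) = 236 - (120 + 0) = 236 - 1*120 = 236 - 120 = 116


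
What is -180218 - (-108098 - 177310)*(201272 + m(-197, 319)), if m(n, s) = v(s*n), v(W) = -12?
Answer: 57441033862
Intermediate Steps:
m(n, s) = -12
-180218 - (-108098 - 177310)*(201272 + m(-197, 319)) = -180218 - (-108098 - 177310)*(201272 - 12) = -180218 - (-285408)*201260 = -180218 - 1*(-57441214080) = -180218 + 57441214080 = 57441033862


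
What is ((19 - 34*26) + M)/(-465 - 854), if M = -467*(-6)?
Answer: -1937/1319 ≈ -1.4685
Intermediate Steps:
M = 2802
((19 - 34*26) + M)/(-465 - 854) = ((19 - 34*26) + 2802)/(-465 - 854) = ((19 - 884) + 2802)/(-1319) = (-865 + 2802)*(-1/1319) = 1937*(-1/1319) = -1937/1319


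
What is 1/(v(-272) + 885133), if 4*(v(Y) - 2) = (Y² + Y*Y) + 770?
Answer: 2/1844639 ≈ 1.0842e-6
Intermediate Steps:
v(Y) = 389/2 + Y²/2 (v(Y) = 2 + ((Y² + Y*Y) + 770)/4 = 2 + ((Y² + Y²) + 770)/4 = 2 + (2*Y² + 770)/4 = 2 + (770 + 2*Y²)/4 = 2 + (385/2 + Y²/2) = 389/2 + Y²/2)
1/(v(-272) + 885133) = 1/((389/2 + (½)*(-272)²) + 885133) = 1/((389/2 + (½)*73984) + 885133) = 1/((389/2 + 36992) + 885133) = 1/(74373/2 + 885133) = 1/(1844639/2) = 2/1844639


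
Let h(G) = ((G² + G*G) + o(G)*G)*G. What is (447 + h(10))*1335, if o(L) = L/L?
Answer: 3400245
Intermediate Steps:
o(L) = 1
h(G) = G*(G + 2*G²) (h(G) = ((G² + G*G) + 1*G)*G = ((G² + G²) + G)*G = (2*G² + G)*G = (G + 2*G²)*G = G*(G + 2*G²))
(447 + h(10))*1335 = (447 + 10²*(1 + 2*10))*1335 = (447 + 100*(1 + 20))*1335 = (447 + 100*21)*1335 = (447 + 2100)*1335 = 2547*1335 = 3400245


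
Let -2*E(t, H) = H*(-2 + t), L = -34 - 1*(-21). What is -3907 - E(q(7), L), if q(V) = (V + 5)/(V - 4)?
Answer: -3920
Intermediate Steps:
q(V) = (5 + V)/(-4 + V)
L = -13 (L = -34 + 21 = -13)
E(t, H) = -H*(-2 + t)/2
-3907 - E(q(7), L) = -3907 - (-13)*(2 - (5 + 7)/(-4 + 7))/2 = -3907 - (-13)*(2 - 12/3)/2 = -3907 - (-13)*(2 - 1*4)/2 = -3907 - (-13)*(2 - 4)/2 = -3907 - (-13)*(-2)/2 = -3907 - 1*13 = -3907 - 13 = -3920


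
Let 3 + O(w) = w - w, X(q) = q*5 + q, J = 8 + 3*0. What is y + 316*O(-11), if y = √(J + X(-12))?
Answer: -948 + 8*I ≈ -948.0 + 8.0*I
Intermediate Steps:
J = 8 (J = 8 + 0 = 8)
X(q) = 6*q (X(q) = 5*q + q = 6*q)
O(w) = -3 (O(w) = -3 + (w - w) = -3 + 0 = -3)
y = 8*I (y = √(8 + 6*(-12)) = √(8 - 72) = √(-64) = 8*I ≈ 8.0*I)
y + 316*O(-11) = 8*I + 316*(-3) = 8*I - 948 = -948 + 8*I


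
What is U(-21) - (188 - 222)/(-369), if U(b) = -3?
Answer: -1141/369 ≈ -3.0921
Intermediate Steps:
U(-21) - (188 - 222)/(-369) = -3 - (188 - 222)/(-369) = -3 - (-34)*(-1)/369 = -3 - 1*34/369 = -3 - 34/369 = -1141/369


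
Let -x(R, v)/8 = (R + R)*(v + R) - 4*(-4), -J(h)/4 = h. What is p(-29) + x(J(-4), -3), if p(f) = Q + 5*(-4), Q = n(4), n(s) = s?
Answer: -3472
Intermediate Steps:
Q = 4
J(h) = -4*h
x(R, v) = -128 - 16*R*(R + v) (x(R, v) = -8*((R + R)*(v + R) - 4*(-4)) = -8*((2*R)*(R + v) + 16) = -8*(2*R*(R + v) + 16) = -8*(16 + 2*R*(R + v)) = -128 - 16*R*(R + v))
p(f) = -16 (p(f) = 4 + 5*(-4) = 4 - 20 = -16)
p(-29) + x(J(-4), -3) = -16 + (-128 - 16*(-4*(-4))**2 - 16*(-4*(-4))*(-3)) = -16 + (-128 - 16*16**2 - 16*16*(-3)) = -16 + (-128 - 16*256 + 768) = -16 + (-128 - 4096 + 768) = -16 - 3456 = -3472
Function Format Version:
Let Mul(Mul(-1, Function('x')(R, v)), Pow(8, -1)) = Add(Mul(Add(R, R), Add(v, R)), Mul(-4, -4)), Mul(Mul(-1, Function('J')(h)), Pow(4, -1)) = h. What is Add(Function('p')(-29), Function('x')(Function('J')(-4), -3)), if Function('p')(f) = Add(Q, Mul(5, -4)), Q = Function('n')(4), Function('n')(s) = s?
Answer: -3472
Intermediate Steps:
Q = 4
Function('J')(h) = Mul(-4, h)
Function('x')(R, v) = Add(-128, Mul(-16, R, Add(R, v))) (Function('x')(R, v) = Mul(-8, Add(Mul(Add(R, R), Add(v, R)), Mul(-4, -4))) = Mul(-8, Add(Mul(Mul(2, R), Add(R, v)), 16)) = Mul(-8, Add(Mul(2, R, Add(R, v)), 16)) = Mul(-8, Add(16, Mul(2, R, Add(R, v)))) = Add(-128, Mul(-16, R, Add(R, v))))
Function('p')(f) = -16 (Function('p')(f) = Add(4, Mul(5, -4)) = Add(4, -20) = -16)
Add(Function('p')(-29), Function('x')(Function('J')(-4), -3)) = Add(-16, Add(-128, Mul(-16, Pow(Mul(-4, -4), 2)), Mul(-16, Mul(-4, -4), -3))) = Add(-16, Add(-128, Mul(-16, Pow(16, 2)), Mul(-16, 16, -3))) = Add(-16, Add(-128, Mul(-16, 256), 768)) = Add(-16, Add(-128, -4096, 768)) = Add(-16, -3456) = -3472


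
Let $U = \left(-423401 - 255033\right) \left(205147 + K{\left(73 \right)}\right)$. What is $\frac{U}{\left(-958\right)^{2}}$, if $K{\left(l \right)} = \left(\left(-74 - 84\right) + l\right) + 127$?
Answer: $- \frac{69603597013}{458882} \approx -1.5168 \cdot 10^{5}$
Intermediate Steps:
$K{\left(l \right)} = -31 + l$ ($K{\left(l \right)} = \left(-158 + l\right) + 127 = -31 + l$)
$U = -139207194026$ ($U = \left(-423401 - 255033\right) \left(205147 + \left(-31 + 73\right)\right) = - 678434 \left(205147 + 42\right) = \left(-678434\right) 205189 = -139207194026$)
$\frac{U}{\left(-958\right)^{2}} = - \frac{139207194026}{\left(-958\right)^{2}} = - \frac{139207194026}{917764} = \left(-139207194026\right) \frac{1}{917764} = - \frac{69603597013}{458882}$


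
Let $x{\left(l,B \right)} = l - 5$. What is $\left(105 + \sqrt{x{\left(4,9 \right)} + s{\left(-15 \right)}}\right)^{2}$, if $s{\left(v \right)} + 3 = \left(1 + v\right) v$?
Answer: $\left(105 + \sqrt{206}\right)^{2} \approx 14245.0$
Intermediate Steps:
$x{\left(l,B \right)} = -5 + l$ ($x{\left(l,B \right)} = l - 5 = -5 + l$)
$s{\left(v \right)} = -3 + v \left(1 + v\right)$ ($s{\left(v \right)} = -3 + \left(1 + v\right) v = -3 + v \left(1 + v\right)$)
$\left(105 + \sqrt{x{\left(4,9 \right)} + s{\left(-15 \right)}}\right)^{2} = \left(105 + \sqrt{\left(-5 + 4\right) - \left(18 - 225\right)}\right)^{2} = \left(105 + \sqrt{-1 - -207}\right)^{2} = \left(105 + \sqrt{-1 + 207}\right)^{2} = \left(105 + \sqrt{206}\right)^{2}$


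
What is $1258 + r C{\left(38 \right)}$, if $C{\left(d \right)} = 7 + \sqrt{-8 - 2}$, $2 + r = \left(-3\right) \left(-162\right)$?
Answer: $4646 + 484 i \sqrt{10} \approx 4646.0 + 1530.5 i$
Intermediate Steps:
$r = 484$ ($r = -2 - -486 = -2 + 486 = 484$)
$C{\left(d \right)} = 7 + i \sqrt{10}$ ($C{\left(d \right)} = 7 + \sqrt{-10} = 7 + i \sqrt{10}$)
$1258 + r C{\left(38 \right)} = 1258 + 484 \left(7 + i \sqrt{10}\right) = 1258 + \left(3388 + 484 i \sqrt{10}\right) = 4646 + 484 i \sqrt{10}$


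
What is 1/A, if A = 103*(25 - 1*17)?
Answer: 1/824 ≈ 0.0012136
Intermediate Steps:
A = 824 (A = 103*(25 - 17) = 103*8 = 824)
1/A = 1/824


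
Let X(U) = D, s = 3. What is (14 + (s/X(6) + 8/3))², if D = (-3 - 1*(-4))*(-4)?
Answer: 36481/144 ≈ 253.34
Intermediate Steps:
D = -4 (D = (-3 + 4)*(-4) = 1*(-4) = -4)
X(U) = -4
(14 + (s/X(6) + 8/3))² = (14 + (3/(-4) + 8/3))² = (14 + (3*(-¼) + 8*(⅓)))² = (14 + (-¾ + 8/3))² = (14 + 23/12)² = (191/12)² = 36481/144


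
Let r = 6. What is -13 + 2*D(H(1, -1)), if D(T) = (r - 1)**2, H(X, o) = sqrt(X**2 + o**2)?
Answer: 37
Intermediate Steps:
D(T) = 25 (D(T) = (6 - 1)**2 = 5**2 = 25)
-13 + 2*D(H(1, -1)) = -13 + 2*25 = -13 + 50 = 37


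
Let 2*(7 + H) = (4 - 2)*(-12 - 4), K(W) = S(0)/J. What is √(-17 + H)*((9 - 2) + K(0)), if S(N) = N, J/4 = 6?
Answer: 14*I*√10 ≈ 44.272*I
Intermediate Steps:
J = 24 (J = 4*6 = 24)
K(W) = 0 (K(W) = 0/24 = 0*(1/24) = 0)
H = -23 (H = -7 + ((4 - 2)*(-12 - 4))/2 = -7 + (2*(-16))/2 = -7 + (½)*(-32) = -7 - 16 = -23)
√(-17 + H)*((9 - 2) + K(0)) = √(-17 - 23)*((9 - 2) + 0) = √(-40)*(7 + 0) = (2*I*√10)*7 = 14*I*√10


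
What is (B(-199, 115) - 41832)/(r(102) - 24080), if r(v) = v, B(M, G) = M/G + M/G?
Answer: 2405539/1378735 ≈ 1.7447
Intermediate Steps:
B(M, G) = 2*M/G
(B(-199, 115) - 41832)/(r(102) - 24080) = (2*(-199)/115 - 41832)/(102 - 24080) = (2*(-199)*(1/115) - 41832)/(-23978) = (-398/115 - 41832)*(-1/23978) = -4811078/115*(-1/23978) = 2405539/1378735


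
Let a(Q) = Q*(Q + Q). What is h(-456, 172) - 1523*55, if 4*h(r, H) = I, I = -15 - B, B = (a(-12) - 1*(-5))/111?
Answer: -18596809/222 ≈ -83769.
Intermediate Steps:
a(Q) = 2*Q**2 (a(Q) = Q*(2*Q) = 2*Q**2)
B = 293/111 (B = (2*(-12)**2 - 1*(-5))/111 = (2*144 + 5)*(1/111) = (288 + 5)*(1/111) = 293*(1/111) = 293/111 ≈ 2.6396)
I = -1958/111 (I = -15 - 1*293/111 = -15 - 293/111 = -1958/111 ≈ -17.640)
h(r, H) = -979/222 (h(r, H) = (1/4)*(-1958/111) = -979/222)
h(-456, 172) - 1523*55 = -979/222 - 1523*55 = -979/222 - 1*83765 = -979/222 - 83765 = -18596809/222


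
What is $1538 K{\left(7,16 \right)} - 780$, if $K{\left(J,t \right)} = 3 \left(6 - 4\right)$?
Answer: $8448$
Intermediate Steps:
$K{\left(J,t \right)} = 6$ ($K{\left(J,t \right)} = 3 \cdot 2 = 6$)
$1538 K{\left(7,16 \right)} - 780 = 1538 \cdot 6 - 780 = 9228 - 780 = 8448$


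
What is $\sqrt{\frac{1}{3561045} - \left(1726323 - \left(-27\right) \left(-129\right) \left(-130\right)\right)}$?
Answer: $\frac{2 i \sqrt{6908355592201878195}}{3561045} \approx 1476.2 i$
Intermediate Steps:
$\sqrt{\frac{1}{3561045} - \left(1726323 - \left(-27\right) \left(-129\right) \left(-130\right)\right)} = \sqrt{\frac{1}{3561045} + \left(3483 \left(-130\right) - 1726323\right)} = \sqrt{\frac{1}{3561045} - 2179113} = \sqrt{- \frac{7759919453084}{3561045}} = \frac{2 i \sqrt{6908355592201878195}}{3561045}$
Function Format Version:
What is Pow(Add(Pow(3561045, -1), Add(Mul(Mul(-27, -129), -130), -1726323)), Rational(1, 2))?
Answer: Mul(Rational(2, 3561045), I, Pow(6908355592201878195, Rational(1, 2))) ≈ Mul(1476.2, I)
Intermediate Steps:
Pow(Add(Pow(3561045, -1), Add(Mul(Mul(-27, -129), -130), -1726323)), Rational(1, 2)) = Pow(Add(Rational(1, 3561045), Add(Mul(3483, -130), -1726323)), Rational(1, 2)) = Pow(Add(Rational(1, 3561045), Add(-452790, -1726323)), Rational(1, 2)) = Pow(Add(Rational(1, 3561045), -2179113), Rational(1, 2)) = Pow(Rational(-7759919453084, 3561045), Rational(1, 2)) = Mul(Rational(2, 3561045), I, Pow(6908355592201878195, Rational(1, 2)))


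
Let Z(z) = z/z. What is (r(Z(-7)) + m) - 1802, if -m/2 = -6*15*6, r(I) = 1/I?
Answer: -721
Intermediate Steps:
Z(z) = 1
m = 1080 (m = -2*(-6*15)*6 = -(-180)*6 = -2*(-540) = 1080)
(r(Z(-7)) + m) - 1802 = (1/1 + 1080) - 1802 = (1 + 1080) - 1802 = 1081 - 1802 = -721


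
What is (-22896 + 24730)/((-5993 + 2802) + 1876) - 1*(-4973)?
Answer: 6537661/1315 ≈ 4971.6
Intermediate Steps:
(-22896 + 24730)/((-5993 + 2802) + 1876) - 1*(-4973) = 1834/(-3191 + 1876) + 4973 = 1834/(-1315) + 4973 = 1834*(-1/1315) + 4973 = -1834/1315 + 4973 = 6537661/1315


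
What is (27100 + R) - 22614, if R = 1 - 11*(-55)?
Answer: 5092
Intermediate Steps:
R = 606 (R = 1 + 605 = 606)
(27100 + R) - 22614 = (27100 + 606) - 22614 = 27706 - 22614 = 5092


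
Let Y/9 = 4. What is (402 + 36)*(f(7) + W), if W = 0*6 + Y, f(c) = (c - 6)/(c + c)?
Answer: 110595/7 ≈ 15799.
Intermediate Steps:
Y = 36 (Y = 9*4 = 36)
f(c) = (-6 + c)/(2*c) (f(c) = (-6 + c)/((2*c)) = (-6 + c)*(1/(2*c)) = (-6 + c)/(2*c))
W = 36 (W = 0*6 + 36 = 0 + 36 = 36)
(402 + 36)*(f(7) + W) = (402 + 36)*((½)*(-6 + 7)/7 + 36) = 438*((½)*(⅐)*1 + 36) = 438*(1/14 + 36) = 438*(505/14) = 110595/7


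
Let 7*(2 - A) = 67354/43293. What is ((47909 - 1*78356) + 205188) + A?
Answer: 7565139077/43293 ≈ 1.7474e+5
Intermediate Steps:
A = 76964/43293 (A = 2 - 9622/43293 = 76964/43293 ≈ 1.7777)
((47909 - 1*78356) + 205188) + A = ((47909 - 1*78356) + 205188) + 76964/43293 = ((47909 - 78356) + 205188) + 76964/43293 = (-30447 + 205188) + 76964/43293 = 174741 + 76964/43293 = 7565139077/43293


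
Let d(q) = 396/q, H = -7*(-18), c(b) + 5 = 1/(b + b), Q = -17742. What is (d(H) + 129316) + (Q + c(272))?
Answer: 424866727/3808 ≈ 1.1157e+5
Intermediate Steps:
c(b) = -5 + 1/(2*b) (c(b) = -5 + 1/(b + b) = -5 + 1/(2*b))
H = 126
(d(H) + 129316) + (Q + c(272)) = (396/126 + 129316) + (-17742 + (-5 + (½)/272)) = (396*(1/126) + 129316) + (-17742 + (-5 + (½)*(1/272))) = (22/7 + 129316) + (-17742 + (-5 + 1/544)) = 905234/7 + (-17742 - 2719/544) = 905234/7 - 9654367/544 = 424866727/3808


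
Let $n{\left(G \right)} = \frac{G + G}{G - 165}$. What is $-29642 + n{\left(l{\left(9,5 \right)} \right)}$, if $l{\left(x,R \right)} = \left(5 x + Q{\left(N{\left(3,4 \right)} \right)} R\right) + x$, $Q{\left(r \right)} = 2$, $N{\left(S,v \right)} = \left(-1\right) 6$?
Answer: $- \frac{2993970}{101} \approx -29643.0$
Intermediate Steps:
$N{\left(S,v \right)} = -6$
$l{\left(x,R \right)} = 2 R + 6 x$ ($l{\left(x,R \right)} = \left(5 x + 2 R\right) + x = \left(2 R + 5 x\right) + x = 2 R + 6 x$)
$n{\left(G \right)} = \frac{2 G}{-165 + G}$
$-29642 + n{\left(l{\left(9,5 \right)} \right)} = -29642 + \frac{2 \left(2 \cdot 5 + 6 \cdot 9\right)}{-165 + \left(2 \cdot 5 + 6 \cdot 9\right)} = -29642 + \frac{2 \left(10 + 54\right)}{-165 + \left(10 + 54\right)} = -29642 + 2 \cdot 64 \frac{1}{-165 + 64} = -29642 + 2 \cdot 64 \frac{1}{-101} = -29642 + 2 \cdot 64 \left(- \frac{1}{101}\right) = -29642 - \frac{128}{101} = - \frac{2993970}{101}$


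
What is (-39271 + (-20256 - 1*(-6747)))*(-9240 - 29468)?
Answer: 2043008240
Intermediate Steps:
(-39271 + (-20256 - 1*(-6747)))*(-9240 - 29468) = (-39271 + (-20256 + 6747))*(-38708) = (-39271 - 13509)*(-38708) = -52780*(-38708) = 2043008240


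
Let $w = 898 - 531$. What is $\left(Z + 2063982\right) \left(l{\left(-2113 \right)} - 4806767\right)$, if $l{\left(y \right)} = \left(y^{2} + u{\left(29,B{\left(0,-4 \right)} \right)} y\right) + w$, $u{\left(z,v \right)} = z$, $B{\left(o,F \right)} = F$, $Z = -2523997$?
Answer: $185343723620$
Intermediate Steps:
$w = 367$ ($w = 898 - 531 = 367$)
$l{\left(y \right)} = 367 + y^{2} + 29 y$ ($l{\left(y \right)} = \left(y^{2} + 29 y\right) + 367 = 367 + y^{2} + 29 y$)
$\left(Z + 2063982\right) \left(l{\left(-2113 \right)} - 4806767\right) = \left(-2523997 + 2063982\right) \left(\left(367 + \left(-2113\right)^{2} + 29 \left(-2113\right)\right) - 4806767\right) = - 460015 \left(\left(367 + 4464769 - 61277\right) - 4806767\right) = - 460015 \left(4403859 - 4806767\right) = \left(-460015\right) \left(-402908\right) = 185343723620$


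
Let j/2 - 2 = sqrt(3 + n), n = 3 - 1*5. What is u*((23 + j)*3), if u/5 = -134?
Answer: -58290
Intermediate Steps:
u = -670 (u = 5*(-134) = -670)
n = -2 (n = 3 - 5 = -2)
j = 6 (j = 4 + 2*sqrt(3 - 2) = 4 + 2*sqrt(1) = 4 + 2*1 = 4 + 2 = 6)
u*((23 + j)*3) = -670*(23 + 6)*3 = -19430*3 = -670*87 = -58290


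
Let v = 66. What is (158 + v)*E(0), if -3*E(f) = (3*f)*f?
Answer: 0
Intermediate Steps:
E(f) = -f² (E(f) = -3*f*f/3 = -f²)
(158 + v)*E(0) = (158 + 66)*(-1*0²) = 224*(-1*0) = 224*0 = 0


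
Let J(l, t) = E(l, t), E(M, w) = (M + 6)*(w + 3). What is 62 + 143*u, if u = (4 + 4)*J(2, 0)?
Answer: 27518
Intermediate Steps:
E(M, w) = (3 + w)*(6 + M) (E(M, w) = (6 + M)*(3 + w) = (3 + w)*(6 + M))
J(l, t) = 18 + 3*l + 6*t + l*t
u = 192 (u = (4 + 4)*(18 + 3*2 + 6*0 + 2*0) = 8*(18 + 6 + 0 + 0) = 8*24 = 192)
62 + 143*u = 62 + 143*192 = 62 + 27456 = 27518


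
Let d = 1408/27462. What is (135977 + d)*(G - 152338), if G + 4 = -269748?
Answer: -788084615082190/13731 ≈ -5.7395e+10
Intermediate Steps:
G = -269752 (G = -4 - 269748 = -269752)
d = 704/13731 (d = 1408*(1/27462) = 704/13731 ≈ 0.051271)
(135977 + d)*(G - 152338) = (135977 + 704/13731)*(-269752 - 152338) = (1867100891/13731)*(-422090) = -788084615082190/13731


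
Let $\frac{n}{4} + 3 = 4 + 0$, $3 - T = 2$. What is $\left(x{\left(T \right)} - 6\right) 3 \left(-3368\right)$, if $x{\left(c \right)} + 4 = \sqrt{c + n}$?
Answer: $101040 - 10104 \sqrt{5} \approx 78447.0$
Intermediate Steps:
$T = 1$ ($T = 3 - 2 = 1$)
$n = 4$ ($n = -12 + 4 \left(4 + 0\right) = -12 + 4 \cdot 4 = -12 + 16 = 4$)
$x{\left(c \right)} = -4 + \sqrt{4 + c}$ ($x{\left(c \right)} = -4 + \sqrt{c + 4} = -4 + \sqrt{4 + c}$)
$\left(x{\left(T \right)} - 6\right) 3 \left(-3368\right) = \left(\left(-4 + \sqrt{4 + 1}\right) - 6\right) 3 \left(-3368\right) = \left(\left(-4 + \sqrt{5}\right) - 6\right) 3 \left(-3368\right) = \left(-10 + \sqrt{5}\right) 3 \left(-3368\right) = \left(-30 + 3 \sqrt{5}\right) \left(-3368\right) = 101040 - 10104 \sqrt{5}$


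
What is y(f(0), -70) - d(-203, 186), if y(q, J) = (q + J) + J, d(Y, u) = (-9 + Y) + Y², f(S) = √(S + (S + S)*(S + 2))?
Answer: -41137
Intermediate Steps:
f(S) = √(S + 2*S*(2 + S)) (f(S) = √(S + (2*S)*(2 + S)) = √(S + 2*S*(2 + S)))
d(Y, u) = -9 + Y + Y²
y(q, J) = q + 2*J (y(q, J) = (J + q) + J = q + 2*J)
y(f(0), -70) - d(-203, 186) = (√(0*(5 + 2*0)) + 2*(-70)) - (-9 - 203 + (-203)²) = (√(0*(5 + 0)) - 140) - (-9 - 203 + 41209) = (√(0*5) - 140) - 1*40997 = (√0 - 140) - 40997 = (0 - 140) - 40997 = -140 - 40997 = -41137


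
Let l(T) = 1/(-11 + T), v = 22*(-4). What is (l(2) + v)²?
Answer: 628849/81 ≈ 7763.6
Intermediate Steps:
v = -88
(l(2) + v)² = (1/(-11 + 2) - 88)² = (1/(-9) - 88)² = (-⅑ - 88)² = (-793/9)² = 628849/81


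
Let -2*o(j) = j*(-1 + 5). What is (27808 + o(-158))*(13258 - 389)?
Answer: 361927756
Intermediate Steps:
o(j) = -2*j (o(j) = -j*(-1 + 5)/2 = -j*4/2 = -2*j)
(27808 + o(-158))*(13258 - 389) = (27808 - 2*(-158))*(13258 - 389) = (27808 + 316)*12869 = 28124*12869 = 361927756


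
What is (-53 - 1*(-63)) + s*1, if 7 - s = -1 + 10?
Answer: 8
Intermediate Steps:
s = -2 (s = 7 - (-1 + 10) = 7 - 1*9 = 7 - 9 = -2)
(-53 - 1*(-63)) + s*1 = (-53 - 1*(-63)) - 2*1 = (-53 + 63) - 2 = 10 - 2 = 8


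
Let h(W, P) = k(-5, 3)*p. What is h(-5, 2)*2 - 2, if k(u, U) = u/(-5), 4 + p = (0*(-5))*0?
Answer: -10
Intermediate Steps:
p = -4 (p = -4 + (0*(-5))*0 = -4 + 0*0 = -4 + 0 = -4)
k(u, U) = -u/5 (k(u, U) = u*(-1/5) = -u/5)
h(W, P) = -4 (h(W, P) = -1/5*(-5)*(-4) = 1*(-4) = -4)
h(-5, 2)*2 - 2 = -4*2 - 2 = -8 - 2 = -10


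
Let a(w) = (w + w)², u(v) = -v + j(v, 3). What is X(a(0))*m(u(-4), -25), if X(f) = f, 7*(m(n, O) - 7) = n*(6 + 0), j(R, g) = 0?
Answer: 0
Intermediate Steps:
u(v) = -v (u(v) = -v + 0 = -v)
m(n, O) = 7 + 6*n/7 (m(n, O) = 7 + (n*(6 + 0))/7 = 7 + (n*6)/7 = 7 + (6*n)/7 = 7 + 6*n/7)
a(w) = 4*w² (a(w) = (2*w)² = 4*w²)
X(a(0))*m(u(-4), -25) = (4*0²)*(7 + 6*(-1*(-4))/7) = (4*0)*(7 + (6/7)*4) = 0*(7 + 24/7) = 0*(73/7) = 0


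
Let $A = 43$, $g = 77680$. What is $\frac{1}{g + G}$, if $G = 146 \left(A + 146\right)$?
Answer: $\frac{1}{105274} \approx 9.499 \cdot 10^{-6}$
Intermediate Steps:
$G = 27594$ ($G = 146 \left(43 + 146\right) = 146 \cdot 189 = 27594$)
$\frac{1}{g + G} = \frac{1}{77680 + 27594} = \frac{1}{105274}$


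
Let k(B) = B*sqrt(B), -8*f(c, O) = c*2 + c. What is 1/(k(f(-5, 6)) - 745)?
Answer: -76288/56833885 - 48*sqrt(30)/56833885 ≈ -0.0013469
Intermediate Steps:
f(c, O) = -3*c/8 (f(c, O) = -(c*2 + c)/8 = -(2*c + c)/8 = -3*c/8)
k(B) = B**(3/2)
1/(k(f(-5, 6)) - 745) = 1/((-3/8*(-5))**(3/2) - 745) = 1/((15/8)**(3/2) - 745) = 1/(15*sqrt(30)/32 - 745) = 1/(-745 + 15*sqrt(30)/32)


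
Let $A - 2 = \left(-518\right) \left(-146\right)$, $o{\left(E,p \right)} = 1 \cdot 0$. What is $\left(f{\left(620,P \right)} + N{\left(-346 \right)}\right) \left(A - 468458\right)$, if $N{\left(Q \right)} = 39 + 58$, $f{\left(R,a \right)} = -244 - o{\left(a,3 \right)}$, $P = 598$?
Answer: $57745716$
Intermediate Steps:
$o{\left(E,p \right)} = 0$
$f{\left(R,a \right)} = -244$ ($f{\left(R,a \right)} = -244 - 0 = -244 + 0 = -244$)
$N{\left(Q \right)} = 97$
$A = 75630$ ($A = 2 - -75628 = 2 + 75628 = 75630$)
$\left(f{\left(620,P \right)} + N{\left(-346 \right)}\right) \left(A - 468458\right) = \left(-244 + 97\right) \left(75630 - 468458\right) = \left(-147\right) \left(-392828\right) = 57745716$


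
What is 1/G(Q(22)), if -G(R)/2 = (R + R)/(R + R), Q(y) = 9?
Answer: -½ ≈ -0.50000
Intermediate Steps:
G(R) = -2 (G(R) = -2*(R + R)/(R + R) = -2*2*R/(2*R) = -2*2*R*1/(2*R) = -2*1 = -2)
1/G(Q(22)) = 1/(-2) = -½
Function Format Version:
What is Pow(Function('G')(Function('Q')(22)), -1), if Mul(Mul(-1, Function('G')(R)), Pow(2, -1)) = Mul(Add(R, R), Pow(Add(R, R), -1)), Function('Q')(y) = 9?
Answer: Rational(-1, 2) ≈ -0.50000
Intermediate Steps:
Function('G')(R) = -2 (Function('G')(R) = Mul(-2, Mul(Add(R, R), Pow(Add(R, R), -1))) = Mul(-2, Mul(Mul(2, R), Pow(Mul(2, R), -1))) = Mul(-2, Mul(Mul(2, R), Mul(Rational(1, 2), Pow(R, -1)))) = Mul(-2, 1) = -2)
Pow(Function('G')(Function('Q')(22)), -1) = Pow(-2, -1) = Rational(-1, 2)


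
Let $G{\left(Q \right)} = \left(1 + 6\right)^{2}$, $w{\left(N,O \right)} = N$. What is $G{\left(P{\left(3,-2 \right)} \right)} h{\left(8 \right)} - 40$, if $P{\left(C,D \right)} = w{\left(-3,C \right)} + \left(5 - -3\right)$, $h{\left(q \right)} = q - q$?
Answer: $-40$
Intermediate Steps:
$h{\left(q \right)} = 0$
$P{\left(C,D \right)} = 5$ ($P{\left(C,D \right)} = -3 + \left(5 - -3\right) = -3 + \left(5 + 3\right) = -3 + 8 = 5$)
$G{\left(Q \right)} = 49$ ($G{\left(Q \right)} = 7^{2} = 49$)
$G{\left(P{\left(3,-2 \right)} \right)} h{\left(8 \right)} - 40 = 49 \cdot 0 - 40 = 0 - 40 = -40$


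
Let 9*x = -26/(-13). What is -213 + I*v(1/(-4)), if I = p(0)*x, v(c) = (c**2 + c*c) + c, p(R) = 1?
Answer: -7669/36 ≈ -213.03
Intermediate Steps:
x = 2/9 (x = (-26/(-13))/9 = (-26*(-1/13))/9 = (1/9)*2 = 2/9 ≈ 0.22222)
v(c) = c + 2*c**2 (v(c) = (c**2 + c**2) + c = 2*c**2 + c = c + 2*c**2)
I = 2/9 (I = 1*(2/9) = 2/9 ≈ 0.22222)
-213 + I*v(1/(-4)) = -213 + 2*((1 + 2/(-4))/(-4))/9 = -213 + 2*(-(1 + 2*(-1/4))/4)/9 = -213 + 2*(-(1 - 1/2)/4)/9 = -213 + 2*(-1/4*1/2)/9 = -213 + (2/9)*(-1/8) = -213 - 1/36 = -7669/36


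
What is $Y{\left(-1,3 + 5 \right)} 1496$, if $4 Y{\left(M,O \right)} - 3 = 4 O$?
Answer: $13090$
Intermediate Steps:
$Y{\left(M,O \right)} = \frac{3}{4} + O$ ($Y{\left(M,O \right)} = \frac{3}{4} + \frac{4 O}{4} = \frac{3}{4} + O$)
$Y{\left(-1,3 + 5 \right)} 1496 = \left(\frac{3}{4} + \left(3 + 5\right)\right) 1496 = \left(\frac{3}{4} + 8\right) 1496 = \frac{35}{4} \cdot 1496 = 13090$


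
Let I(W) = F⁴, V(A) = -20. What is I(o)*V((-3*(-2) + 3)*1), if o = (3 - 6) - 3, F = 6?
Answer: -25920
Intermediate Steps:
o = -6 (o = -3 - 3 = -6)
I(W) = 1296 (I(W) = 6⁴ = 1296)
I(o)*V((-3*(-2) + 3)*1) = 1296*(-20) = -25920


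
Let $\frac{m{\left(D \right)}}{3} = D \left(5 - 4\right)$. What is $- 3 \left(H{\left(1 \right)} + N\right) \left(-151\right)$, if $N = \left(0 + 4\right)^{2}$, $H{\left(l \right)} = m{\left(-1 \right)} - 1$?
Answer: $5436$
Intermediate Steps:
$m{\left(D \right)} = 3 D$ ($m{\left(D \right)} = 3 D \left(5 - 4\right) = 3 D 1 = 3 D$)
$H{\left(l \right)} = -4$ ($H{\left(l \right)} = 3 \left(-1\right) - 1 = -3 - 1 = -4$)
$N = 16$ ($N = 4^{2} = 16$)
$- 3 \left(H{\left(1 \right)} + N\right) \left(-151\right) = - 3 \left(-4 + 16\right) \left(-151\right) = \left(-3\right) 12 \left(-151\right) = \left(-36\right) \left(-151\right) = 5436$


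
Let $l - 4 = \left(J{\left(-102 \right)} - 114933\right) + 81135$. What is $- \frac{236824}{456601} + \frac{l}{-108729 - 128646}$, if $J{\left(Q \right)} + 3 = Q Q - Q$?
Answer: $- \frac{45581403109}{108385662375} \approx -0.42055$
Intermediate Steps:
$J{\left(Q \right)} = -3 + Q^{2} - Q$ ($J{\left(Q \right)} = -3 - \left(Q - Q Q\right) = -3 + \left(Q^{2} - Q\right) = -3 + Q^{2} - Q$)
$l = -23291$ ($l = 4 + \left(\left(\left(-3 + \left(-102\right)^{2} - -102\right) - 114933\right) + 81135\right) = 4 + \left(\left(\left(-3 + 10404 + 102\right) - 114933\right) + 81135\right) = 4 + \left(\left(10503 - 114933\right) + 81135\right) = 4 + \left(-104430 + 81135\right) = 4 - 23295 = -23291$)
$- \frac{236824}{456601} + \frac{l}{-108729 - 128646} = - \frac{236824}{456601} - \frac{23291}{-108729 - 128646} = \left(-236824\right) \frac{1}{456601} - \frac{23291}{-237375} = - \frac{236824}{456601} - - \frac{23291}{237375} = - \frac{236824}{456601} + \frac{23291}{237375} = - \frac{45581403109}{108385662375}$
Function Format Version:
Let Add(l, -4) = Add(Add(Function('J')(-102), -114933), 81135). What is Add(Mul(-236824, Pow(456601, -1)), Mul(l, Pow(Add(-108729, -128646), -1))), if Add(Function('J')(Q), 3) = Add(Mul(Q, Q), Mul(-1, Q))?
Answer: Rational(-45581403109, 108385662375) ≈ -0.42055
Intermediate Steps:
Function('J')(Q) = Add(-3, Pow(Q, 2), Mul(-1, Q)) (Function('J')(Q) = Add(-3, Add(Mul(Q, Q), Mul(-1, Q))) = Add(-3, Add(Pow(Q, 2), Mul(-1, Q))) = Add(-3, Pow(Q, 2), Mul(-1, Q)))
l = -23291 (l = Add(4, Add(Add(Add(-3, Pow(-102, 2), Mul(-1, -102)), -114933), 81135)) = Add(4, Add(Add(Add(-3, 10404, 102), -114933), 81135)) = Add(4, Add(Add(10503, -114933), 81135)) = Add(4, Add(-104430, 81135)) = Add(4, -23295) = -23291)
Add(Mul(-236824, Pow(456601, -1)), Mul(l, Pow(Add(-108729, -128646), -1))) = Add(Mul(-236824, Pow(456601, -1)), Mul(-23291, Pow(Add(-108729, -128646), -1))) = Add(Mul(-236824, Rational(1, 456601)), Mul(-23291, Pow(-237375, -1))) = Add(Rational(-236824, 456601), Mul(-23291, Rational(-1, 237375))) = Add(Rational(-236824, 456601), Rational(23291, 237375)) = Rational(-45581403109, 108385662375)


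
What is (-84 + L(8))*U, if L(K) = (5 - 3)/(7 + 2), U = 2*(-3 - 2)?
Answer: 7540/9 ≈ 837.78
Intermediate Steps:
U = -10 (U = 2*(-5) = -10)
L(K) = 2/9
(-84 + L(8))*U = (-84 + 2/9)*(-10) = -754/9*(-10) = 7540/9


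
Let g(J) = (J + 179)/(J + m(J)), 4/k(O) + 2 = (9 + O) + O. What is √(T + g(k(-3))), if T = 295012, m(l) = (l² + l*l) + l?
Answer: √118006630/20 ≈ 543.15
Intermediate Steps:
m(l) = l + 2*l² (m(l) = (l² + l²) + l = 2*l² + l = l + 2*l²)
k(O) = 4/(7 + 2*O) (k(O) = 4/(-2 + ((9 + O) + O)) = 4/(-2 + (9 + 2*O)) = 4/(7 + 2*O))
g(J) = (179 + J)/(J + J*(1 + 2*J)) (g(J) = (J + 179)/(J + J*(1 + 2*J)) = (179 + J)/(J + J*(1 + 2*J)))
√(T + g(k(-3))) = √(295012 + (179 + 4/(7 + 2*(-3)))/(2*((4/(7 + 2*(-3))))*(1 + 4/(7 + 2*(-3))))) = √(295012 + (179 + 4/(7 - 6))/(2*((4/(7 - 6)))*(1 + 4/(7 - 6)))) = √(295012 + (179 + 4/1)/(2*((4/1))*(1 + 4/1))) = √(295012 + (179 + 4*1)/(2*((4*1))*(1 + 4*1))) = √(295012 + (½)*(179 + 4)/(4*(1 + 4))) = √(295012 + (½)*(¼)*183/5) = √(295012 + (½)*(¼)*(⅕)*183) = √(295012 + 183/40) = √(11800663/40) = √118006630/20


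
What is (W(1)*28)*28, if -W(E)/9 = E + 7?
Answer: -56448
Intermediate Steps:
W(E) = -63 - 9*E (W(E) = -9*(E + 7) = -9*(7 + E) = -63 - 9*E)
(W(1)*28)*28 = ((-63 - 9*1)*28)*28 = ((-63 - 9)*28)*28 = -72*28*28 = -2016*28 = -56448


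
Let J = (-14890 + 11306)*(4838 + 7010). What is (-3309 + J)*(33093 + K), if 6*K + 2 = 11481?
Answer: -8919544872017/6 ≈ -1.4866e+12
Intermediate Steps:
K = 11479/6 (K = -⅓ + (⅙)*11481 = -⅓ + 3827/2 = 11479/6 ≈ 1913.2)
J = -42463232 (J = -3584*11848 = -42463232)
(-3309 + J)*(33093 + K) = (-3309 - 42463232)*(33093 + 11479/6) = -42466541*210037/6 = -8919544872017/6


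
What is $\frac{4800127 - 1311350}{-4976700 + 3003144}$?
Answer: $- \frac{3488777}{1973556} \approx -1.7678$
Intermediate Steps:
$\frac{4800127 - 1311350}{-4976700 + 3003144} = \frac{3488777}{-1973556} = 3488777 \left(- \frac{1}{1973556}\right) = - \frac{3488777}{1973556}$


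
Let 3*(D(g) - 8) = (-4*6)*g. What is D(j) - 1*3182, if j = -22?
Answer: -2998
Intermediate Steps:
D(g) = 8 - 8*g (D(g) = 8 + ((-4*6)*g)/3 = 8 + (-24*g)/3 = 8 - 8*g)
D(j) - 1*3182 = (8 - 8*(-22)) - 1*3182 = (8 + 176) - 3182 = 184 - 3182 = -2998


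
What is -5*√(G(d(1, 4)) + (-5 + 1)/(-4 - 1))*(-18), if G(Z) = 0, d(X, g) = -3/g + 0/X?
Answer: 36*√5 ≈ 80.498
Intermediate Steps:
d(X, g) = -3/g (d(X, g) = -3/g + 0 = -3/g)
-5*√(G(d(1, 4)) + (-5 + 1)/(-4 - 1))*(-18) = -5*√(0 + (-5 + 1)/(-4 - 1))*(-18) = -5*√(0 - 4/(-5))*(-18) = -5*√(0 - 4*(-⅕))*(-18) = -5*√(0 + ⅘)*(-18) = -2*√5*(-18) = 36*√5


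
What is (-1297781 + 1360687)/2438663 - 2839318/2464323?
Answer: -6769119049196/6009653320149 ≈ -1.1264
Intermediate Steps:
(-1297781 + 1360687)/2438663 - 2839318/2464323 = 62906*(1/2438663) - 2839318*1/2464323 = 62906/2438663 - 2839318/2464323 = -6769119049196/6009653320149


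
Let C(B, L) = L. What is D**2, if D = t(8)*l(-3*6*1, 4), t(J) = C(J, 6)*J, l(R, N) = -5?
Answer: 57600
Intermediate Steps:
t(J) = 6*J
D = -240 (D = (6*8)*(-5) = 48*(-5) = -240)
D**2 = (-240)**2 = 57600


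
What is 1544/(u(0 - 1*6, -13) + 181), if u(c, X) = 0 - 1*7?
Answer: 772/87 ≈ 8.8736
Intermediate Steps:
u(c, X) = -7 (u(c, X) = 0 - 7 = -7)
1544/(u(0 - 1*6, -13) + 181) = 1544/(-7 + 181) = 1544/174 = (1/174)*1544 = 772/87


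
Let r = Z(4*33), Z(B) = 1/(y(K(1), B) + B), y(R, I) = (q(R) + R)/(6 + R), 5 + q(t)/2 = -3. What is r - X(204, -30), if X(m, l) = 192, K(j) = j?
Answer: -174521/909 ≈ -191.99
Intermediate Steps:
q(t) = -16 (q(t) = -10 + 2*(-3) = -10 - 6 = -16)
y(R, I) = (-16 + R)/(6 + R)
Z(B) = 1/(-15/7 + B) (Z(B) = 1/((-16 + 1)/(6 + 1) + B) = 1/(-15/7 + B))
r = 7/909 (r = 7/(-15 + 7*(4*33)) = 7/(-15 + 7*132) = 7/(-15 + 924) = 7/909 ≈ 0.0077008)
r - X(204, -30) = 7/909 - 1*192 = 7/909 - 192 = -174521/909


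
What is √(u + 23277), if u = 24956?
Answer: √48233 ≈ 219.62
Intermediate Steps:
√(u + 23277) = √(24956 + 23277) = √48233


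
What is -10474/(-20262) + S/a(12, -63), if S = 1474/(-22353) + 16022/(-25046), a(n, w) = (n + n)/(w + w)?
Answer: 2280397588207/540178395636 ≈ 4.2216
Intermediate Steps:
a(n, w) = n/w (a(n, w) = (2*n)/((2*w)) = (2*n)*(1/(2*w)) = n/w)
S = -197528785/279926619 (S = 1474*(-1/22353) + 16022*(-1/25046) = -1474/22353 - 8011/12523 = -197528785/279926619 ≈ -0.70564)
-10474/(-20262) + S/a(12, -63) = -10474/(-20262) - 197528785/(279926619*(12/(-63))) = -10474*(-1/20262) - 197528785/(279926619*(12*(-1/63))) = 5237/10131 - 197528785/(279926619*(-4/21)) = 5237/10131 - 197528785/279926619*(-21/4) = 5237/10131 + 197528785/53319356 = 2280397588207/540178395636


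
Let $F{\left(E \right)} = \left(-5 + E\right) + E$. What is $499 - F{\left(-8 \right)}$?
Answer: $520$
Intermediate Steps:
$F{\left(E \right)} = -5 + 2 E$
$499 - F{\left(-8 \right)} = 499 - \left(-5 + 2 \left(-8\right)\right) = 499 - \left(-5 - 16\right) = 499 - -21 = 499 + 21 = 520$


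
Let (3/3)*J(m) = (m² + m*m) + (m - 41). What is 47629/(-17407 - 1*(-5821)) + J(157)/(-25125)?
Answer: -196576581/32344250 ≈ -6.0776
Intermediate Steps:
J(m) = -41 + m + 2*m² (J(m) = (m² + m*m) + (m - 41) = (m² + m²) + (-41 + m) = 2*m² + (-41 + m) = -41 + m + 2*m²)
47629/(-17407 - 1*(-5821)) + J(157)/(-25125) = 47629/(-17407 - 1*(-5821)) + (-41 + 157 + 2*157²)/(-25125) = 47629/(-17407 + 5821) + (-41 + 157 + 2*24649)*(-1/25125) = 47629/(-11586) + (-41 + 157 + 49298)*(-1/25125) = 47629*(-1/11586) + 49414*(-1/25125) = -47629/11586 - 49414/25125 = -196576581/32344250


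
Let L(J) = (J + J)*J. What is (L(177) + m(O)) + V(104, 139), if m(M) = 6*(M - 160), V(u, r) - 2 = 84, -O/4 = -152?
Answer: 65432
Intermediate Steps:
O = 608 (O = -4*(-152) = 608)
V(u, r) = 86 (V(u, r) = 2 + 84 = 86)
L(J) = 2*J**2 (L(J) = (2*J)*J = 2*J**2)
m(M) = -960 + 6*M (m(M) = 6*(-160 + M) = -960 + 6*M)
(L(177) + m(O)) + V(104, 139) = (2*177**2 + (-960 + 6*608)) + 86 = (2*31329 + (-960 + 3648)) + 86 = (62658 + 2688) + 86 = 65346 + 86 = 65432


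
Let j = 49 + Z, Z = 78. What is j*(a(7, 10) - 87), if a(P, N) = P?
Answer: -10160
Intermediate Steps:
j = 127 (j = 49 + 78 = 127)
j*(a(7, 10) - 87) = 127*(7 - 87) = 127*(-80) = -10160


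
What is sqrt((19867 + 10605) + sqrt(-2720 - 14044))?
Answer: sqrt(30472 + 2*I*sqrt(4191)) ≈ 174.56 + 0.3709*I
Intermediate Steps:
sqrt((19867 + 10605) + sqrt(-2720 - 14044)) = sqrt(30472 + sqrt(-16764)) = sqrt(30472 + 2*I*sqrt(4191))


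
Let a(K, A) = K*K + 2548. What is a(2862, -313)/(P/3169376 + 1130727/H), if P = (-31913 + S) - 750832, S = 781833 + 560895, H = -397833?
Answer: -3443718545309523712/1120306433171 ≈ -3.0739e+6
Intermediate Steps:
S = 1342728
P = 559983 (P = (-31913 + 1342728) - 750832 = 1310815 - 750832 = 559983)
a(K, A) = 2548 + K² (a(K, A) = K² + 2548 = 2548 + K²)
a(2862, -313)/(P/3169376 + 1130727/H) = (2548 + 2862²)/(559983/3169376 + 1130727/(-397833)) = (2548 + 8191044)/(559983*(1/3169376) + 1130727*(-1/397833)) = 8193592/(559983/3169376 - 376909/132611) = 8193592/(-1120306433171/420294120736) = 8193592*(-420294120736/1120306433171) = -3443718545309523712/1120306433171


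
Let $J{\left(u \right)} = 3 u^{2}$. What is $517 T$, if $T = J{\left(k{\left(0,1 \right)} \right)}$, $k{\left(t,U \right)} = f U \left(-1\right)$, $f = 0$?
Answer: $0$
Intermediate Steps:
$k{\left(t,U \right)} = 0$ ($k{\left(t,U \right)} = 0 U \left(-1\right) = 0 \left(-1\right) = 0$)
$T = 0$ ($T = 3 \cdot 0^{2} = 3 \cdot 0 = 0$)
$517 T = 517 \cdot 0 = 0$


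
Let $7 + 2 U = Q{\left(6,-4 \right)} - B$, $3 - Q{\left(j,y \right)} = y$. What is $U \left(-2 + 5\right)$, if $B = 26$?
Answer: $-39$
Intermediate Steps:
$Q{\left(j,y \right)} = 3 - y$
$U = -13$ ($U = - \frac{7}{2} + \frac{\left(3 - -4\right) - 26}{2} = - \frac{7}{2} + \frac{\left(3 + 4\right) - 26}{2} = - \frac{7}{2} + \frac{7 - 26}{2} = - \frac{7}{2} + \frac{1}{2} \left(-19\right) = - \frac{7}{2} - \frac{19}{2} = -13$)
$U \left(-2 + 5\right) = - 13 \left(-2 + 5\right) = \left(-13\right) 3 = -39$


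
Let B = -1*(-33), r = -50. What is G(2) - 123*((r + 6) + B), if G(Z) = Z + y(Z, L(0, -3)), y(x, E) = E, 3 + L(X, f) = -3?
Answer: 1349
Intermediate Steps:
L(X, f) = -6 (L(X, f) = -3 - 3 = -6)
B = 33
G(Z) = -6 + Z (G(Z) = Z - 6 = -6 + Z)
G(2) - 123*((r + 6) + B) = (-6 + 2) - 123*((-50 + 6) + 33) = -4 - 123*(-44 + 33) = -4 - 123*(-11) = -4 + 1353 = 1349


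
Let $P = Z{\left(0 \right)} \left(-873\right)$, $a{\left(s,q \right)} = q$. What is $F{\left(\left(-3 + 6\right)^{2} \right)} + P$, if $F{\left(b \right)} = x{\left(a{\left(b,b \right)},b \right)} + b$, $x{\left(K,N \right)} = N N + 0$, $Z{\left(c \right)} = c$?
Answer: $90$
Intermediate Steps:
$x{\left(K,N \right)} = N^{2}$ ($x{\left(K,N \right)} = N^{2} + 0 = N^{2}$)
$F{\left(b \right)} = b + b^{2}$ ($F{\left(b \right)} = b^{2} + b = b + b^{2}$)
$P = 0$ ($P = 0 \left(-873\right) = 0$)
$F{\left(\left(-3 + 6\right)^{2} \right)} + P = \left(-3 + 6\right)^{2} \left(1 + \left(-3 + 6\right)^{2}\right) + 0 = 3^{2} \left(1 + 3^{2}\right) + 0 = 9 \left(1 + 9\right) + 0 = 9 \cdot 10 + 0 = 90 + 0 = 90$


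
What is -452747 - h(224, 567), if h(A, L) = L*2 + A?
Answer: -454105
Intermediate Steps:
h(A, L) = A + 2*L (h(A, L) = 2*L + A = A + 2*L)
-452747 - h(224, 567) = -452747 - (224 + 2*567) = -452747 - (224 + 1134) = -452747 - 1*1358 = -452747 - 1358 = -454105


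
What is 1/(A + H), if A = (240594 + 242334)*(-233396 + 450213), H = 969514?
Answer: 1/104707969690 ≈ 9.5504e-12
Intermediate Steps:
A = 104707000176 (A = 482928*216817 = 104707000176)
1/(A + H) = 1/(104707000176 + 969514) = 1/104707969690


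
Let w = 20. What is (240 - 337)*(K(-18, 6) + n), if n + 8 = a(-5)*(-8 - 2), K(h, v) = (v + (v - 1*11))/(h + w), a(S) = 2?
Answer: 5335/2 ≈ 2667.5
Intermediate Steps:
K(h, v) = (-11 + 2*v)/(20 + h) (K(h, v) = (v + (v - 1*11))/(h + 20) = (v + (v - 11))/(20 + h) = (v + (-11 + v))/(20 + h) = (-11 + 2*v)/(20 + h))
n = -28 (n = -8 + 2*(-8 - 2) = -8 + 2*(-10) = -8 - 20 = -28)
(240 - 337)*(K(-18, 6) + n) = (240 - 337)*((-11 + 2*6)/(20 - 18) - 28) = -97*((-11 + 12)/2 - 28) = -97*((½)*1 - 28) = -97*(½ - 28) = -97*(-55/2) = 5335/2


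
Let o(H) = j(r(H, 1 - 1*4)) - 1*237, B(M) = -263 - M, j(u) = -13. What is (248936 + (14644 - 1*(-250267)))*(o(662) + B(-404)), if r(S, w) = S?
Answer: -56009323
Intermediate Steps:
o(H) = -250 (o(H) = -13 - 1*237 = -13 - 237 = -250)
(248936 + (14644 - 1*(-250267)))*(o(662) + B(-404)) = (248936 + (14644 - 1*(-250267)))*(-250 + (-263 - 1*(-404))) = (248936 + (14644 + 250267))*(-250 + (-263 + 404)) = (248936 + 264911)*(-250 + 141) = 513847*(-109) = -56009323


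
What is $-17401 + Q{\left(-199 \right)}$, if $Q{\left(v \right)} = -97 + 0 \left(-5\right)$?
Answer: $-17498$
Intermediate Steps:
$Q{\left(v \right)} = -97$ ($Q{\left(v \right)} = -97 + 0 = -97$)
$-17401 + Q{\left(-199 \right)} = -17401 - 97 = -17498$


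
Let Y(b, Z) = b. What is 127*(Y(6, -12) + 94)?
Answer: 12700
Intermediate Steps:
127*(Y(6, -12) + 94) = 127*(6 + 94) = 127*100 = 12700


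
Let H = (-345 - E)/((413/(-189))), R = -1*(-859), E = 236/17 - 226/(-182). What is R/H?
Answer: 78403507/15042024 ≈ 5.2123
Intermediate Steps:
E = 23397/1547 (E = 236*(1/17) - 226*(-1/182) = 236/17 + 113/91 = 23397/1547 ≈ 15.124)
R = 859
H = 15042024/91273 (H = (-345 - 1*23397/1547)/((413/(-189))) = (-345 - 23397/1547)/((413*(-1/189))) = -557112/(1547*(-59/27)) = -557112/1547*(-27/59) = 15042024/91273 ≈ 164.80)
R/H = 859/(15042024/91273) = 859*(91273/15042024) = 78403507/15042024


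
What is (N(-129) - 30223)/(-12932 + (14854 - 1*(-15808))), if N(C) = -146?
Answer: -10123/5910 ≈ -1.7129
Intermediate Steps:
(N(-129) - 30223)/(-12932 + (14854 - 1*(-15808))) = (-146 - 30223)/(-12932 + (14854 - 1*(-15808))) = -30369/(-12932 + (14854 + 15808)) = -30369/(-12932 + 30662) = -30369/17730 = -30369*1/17730 = -10123/5910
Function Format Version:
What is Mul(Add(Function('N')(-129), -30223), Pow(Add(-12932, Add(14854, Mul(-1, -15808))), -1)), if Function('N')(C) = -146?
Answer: Rational(-10123, 5910) ≈ -1.7129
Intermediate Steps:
Mul(Add(Function('N')(-129), -30223), Pow(Add(-12932, Add(14854, Mul(-1, -15808))), -1)) = Mul(Add(-146, -30223), Pow(Add(-12932, Add(14854, Mul(-1, -15808))), -1)) = Mul(-30369, Pow(Add(-12932, Add(14854, 15808)), -1)) = Mul(-30369, Pow(Add(-12932, 30662), -1)) = Mul(-30369, Pow(17730, -1)) = Mul(-30369, Rational(1, 17730)) = Rational(-10123, 5910)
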